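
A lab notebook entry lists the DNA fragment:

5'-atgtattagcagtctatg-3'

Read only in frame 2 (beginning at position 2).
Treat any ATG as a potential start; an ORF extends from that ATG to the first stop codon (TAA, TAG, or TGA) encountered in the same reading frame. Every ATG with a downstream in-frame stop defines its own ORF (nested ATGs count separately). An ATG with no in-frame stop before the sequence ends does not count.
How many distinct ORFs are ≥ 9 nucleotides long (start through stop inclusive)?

0

Frame 2: TGT ATT AGC AGT CTA — no ATG→stop ORF.
No ORF reaches 9 nucleotides. Count = 0.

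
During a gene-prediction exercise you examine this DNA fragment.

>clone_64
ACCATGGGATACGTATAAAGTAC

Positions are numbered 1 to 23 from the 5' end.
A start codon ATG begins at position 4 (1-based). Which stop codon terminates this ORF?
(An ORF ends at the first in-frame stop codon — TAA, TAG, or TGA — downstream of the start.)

Codons from position 4: ATG (4–6), GGA (7–9), TAC (10–12), GTA (13–15), TAA (16–18).
The first in-frame stop codon is TAA.

TAA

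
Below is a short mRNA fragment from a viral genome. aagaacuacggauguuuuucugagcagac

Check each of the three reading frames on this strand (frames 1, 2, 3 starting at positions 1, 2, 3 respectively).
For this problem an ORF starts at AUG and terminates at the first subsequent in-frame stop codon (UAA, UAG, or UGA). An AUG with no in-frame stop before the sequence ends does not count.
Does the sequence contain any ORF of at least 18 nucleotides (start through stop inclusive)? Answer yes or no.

no

Frame 1: AAG AAC UAC GGA UGU UUU UCU GAG CAG — no AUG→stop ORF.
Frame 2: AGA ACU ACG GAU GUU UUU CUG AGC AGA — no AUG→stop ORF.
Frame 3: GAA CUA CGG AUG UUU UUC UGA GCA GAC — AUG at 12, stop UGA at 21 → 12 nt.
Largest ORF found is 12 nucleotides < 18, so no.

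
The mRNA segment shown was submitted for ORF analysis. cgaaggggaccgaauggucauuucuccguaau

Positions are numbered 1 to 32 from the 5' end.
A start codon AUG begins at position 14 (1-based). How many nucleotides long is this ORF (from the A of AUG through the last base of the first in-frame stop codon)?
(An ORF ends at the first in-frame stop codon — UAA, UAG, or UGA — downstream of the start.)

Codons from position 14: AUG (14–16), GUC (17–19), AUU (20–22), UCU (23–25), CCG (26–28), UAA (29–31).
UAA is the first in-frame stop; ORF spans 14–31, 18 nucleotides.

18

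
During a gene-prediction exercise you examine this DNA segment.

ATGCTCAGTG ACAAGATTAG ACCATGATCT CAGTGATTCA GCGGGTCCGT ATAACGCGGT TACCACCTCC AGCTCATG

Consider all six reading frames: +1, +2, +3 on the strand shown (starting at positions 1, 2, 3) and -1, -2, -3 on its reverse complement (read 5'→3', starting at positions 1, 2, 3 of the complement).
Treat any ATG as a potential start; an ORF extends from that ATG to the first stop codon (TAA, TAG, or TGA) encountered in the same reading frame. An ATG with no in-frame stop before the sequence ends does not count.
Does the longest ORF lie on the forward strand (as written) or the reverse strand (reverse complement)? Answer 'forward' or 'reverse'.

forward

Reverse complement (5'→3'): CATGAGCTGGAGGTGGTAACCGCGTTATACGGACCCGCTGAATCACTGAGATCATGGTCTAATCTTGTCACTGAGCAT
Frame +1: ATG CTC AGT GAC AAG ATT AGA CCA TGA TCT CAG TGA TTC AGC GGG TCC GTA TAA CGC GGT TAC CAC CTC CAG CTC ATG — ATG at 1, stop TGA at 25 → 27 nt.
Frame +2: TGC TCA GTG ACA AGA TTA GAC CAT GAT CTC AGT GAT TCA GCG GGT CCG TAT AAC GCG GTT ACC ACC TCC AGC TCA — no ATG→stop ORF.
Frame +3: GCT CAG TGA CAA GAT TAG ACC ATG ATC TCA GTG ATT CAG CGG GTC CGT ATA ACG CGG TTA CCA CCT CCA GCT CAT — no ATG→stop ORF.
Frame -1: CAT GAG CTG GAG GTG GTA ACC GCG TTA TAC GGA CCC GCT GAA TCA CTG AGA TCA TGG TCT AAT CTT GTC ACT GAG CAT — no ATG→stop ORF.
Frame -2: ATG AGC TGG AGG TGG TAA CCG CGT TAT ACG GAC CCG CTG AAT CAC TGA GAT CAT GGT CTA ATC TTG TCA CTG AGC — ATG at 2, stop TAA at 17 → 18 nt.
Frame -3: TGA GCT GGA GGT GGT AAC CGC GTT ATA CGG ACC CGC TGA ATC ACT GAG ATC ATG GTC TAA TCT TGT CAC TGA GCA — ATG at 54, stop TAA at 60 → 9 nt.
Forward-strand max 27 nt; reverse-strand max 18 nt. The forward strand has the longer ORF.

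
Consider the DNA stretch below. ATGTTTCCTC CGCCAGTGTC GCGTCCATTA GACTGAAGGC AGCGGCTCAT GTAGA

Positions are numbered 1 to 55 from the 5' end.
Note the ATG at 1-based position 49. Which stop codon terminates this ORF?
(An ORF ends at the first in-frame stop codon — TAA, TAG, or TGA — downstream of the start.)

TAG

Codons from position 49: ATG (49–51), TAG (52–54).
The first in-frame stop codon is TAG.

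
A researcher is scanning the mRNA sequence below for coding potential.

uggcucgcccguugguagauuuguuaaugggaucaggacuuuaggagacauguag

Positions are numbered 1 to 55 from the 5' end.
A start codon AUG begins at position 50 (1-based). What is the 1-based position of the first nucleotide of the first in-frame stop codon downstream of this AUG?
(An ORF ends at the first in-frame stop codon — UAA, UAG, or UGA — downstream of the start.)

Codons from position 50: AUG (50–52), UAG (53–55).
UAG is a stop codon; it begins at position 53.

53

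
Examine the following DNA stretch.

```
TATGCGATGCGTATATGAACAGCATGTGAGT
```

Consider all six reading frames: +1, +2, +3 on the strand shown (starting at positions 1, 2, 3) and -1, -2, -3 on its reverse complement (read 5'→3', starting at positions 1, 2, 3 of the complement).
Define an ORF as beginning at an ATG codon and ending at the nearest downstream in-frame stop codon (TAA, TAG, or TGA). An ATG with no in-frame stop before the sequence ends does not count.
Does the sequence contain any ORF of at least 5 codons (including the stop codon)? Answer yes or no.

Reverse complement (5'→3'): ACTCACATGCTGTTCATATACGCATCGCATA
Frame +1: TAT GCG ATG CGT ATA TGA ACA GCA TGT GAG — ATG at 7, stop TGA at 16 → 12 nt.
Frame +2: ATG CGA TGC GTA TAT GAA CAG CAT GTG AGT — no ATG→stop ORF.
Frame +3: TGC GAT GCG TAT ATG AAC AGC ATG TGA — ATG at 15, stop TGA at 27 → 15 nt; ATG at 24, stop TGA at 27 → 6 nt.
Frame -1: ACT CAC ATG CTG TTC ATA TAC GCA TCG CAT — no ATG→stop ORF.
Frame -2: CTC ACA TGC TGT TCA TAT ACG CAT CGC ATA — no ATG→stop ORF.
Frame -3: TCA CAT GCT GTT CAT ATA CGC ATC GCA — no ATG→stop ORF.
Frame +3 has an ORF of 5 codons (positions 15–29) ≥ 5, so yes.

yes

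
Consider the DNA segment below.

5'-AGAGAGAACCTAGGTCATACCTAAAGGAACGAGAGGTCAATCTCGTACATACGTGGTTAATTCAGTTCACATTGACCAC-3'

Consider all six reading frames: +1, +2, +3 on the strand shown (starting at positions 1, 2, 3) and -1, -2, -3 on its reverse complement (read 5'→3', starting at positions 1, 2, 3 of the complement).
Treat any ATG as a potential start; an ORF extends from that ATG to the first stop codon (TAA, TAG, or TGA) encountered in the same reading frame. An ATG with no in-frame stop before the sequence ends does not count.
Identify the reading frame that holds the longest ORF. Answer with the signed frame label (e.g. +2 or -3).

Reverse complement (5'→3'): GTGGTCAATGTGAACTGAATTAACCACGTATGTACGAGATTGACCTCTCGTTCCTTTAGGTATGACCTAGGTTCTCTCT
Frame +1: AGA GAG AAC CTA GGT CAT ACC TAA AGG AAC GAG AGG TCA ATC TCG TAC ATA CGT GGT TAA TTC AGT TCA CAT TGA CCA — no ATG→stop ORF.
Frame +2: GAG AGA ACC TAG GTC ATA CCT AAA GGA ACG AGA GGT CAA TCT CGT ACA TAC GTG GTT AAT TCA GTT CAC ATT GAC CAC — no ATG→stop ORF.
Frame +3: AGA GAA CCT AGG TCA TAC CTA AAG GAA CGA GAG GTC AAT CTC GTA CAT ACG TGG TTA ATT CAG TTC ACA TTG ACC — no ATG→stop ORF.
Frame -1: GTG GTC AAT GTG AAC TGA ATT AAC CAC GTA TGT ACG AGA TTG ACC TCT CGT TCC TTT AGG TAT GAC CTA GGT TCT CTC — no ATG→stop ORF.
Frame -2: TGG TCA ATG TGA ACT GAA TTA ACC ACG TAT GTA CGA GAT TGA CCT CTC GTT CCT TTA GGT ATG ACC TAG GTT CTC TCT — ATG at 8, stop TGA at 11 → 6 nt; ATG at 62, stop TAG at 68 → 9 nt.
Frame -3: GGT CAA TGT GAA CTG AAT TAA CCA CGT ATG TAC GAG ATT GAC CTC TCG TTC CTT TAG GTA TGA CCT AGG TTC TCT — ATG at 30, stop TAG at 57 → 30 nt.
Longest ORF is 30 nt in frame -3 (positions 30–59).

-3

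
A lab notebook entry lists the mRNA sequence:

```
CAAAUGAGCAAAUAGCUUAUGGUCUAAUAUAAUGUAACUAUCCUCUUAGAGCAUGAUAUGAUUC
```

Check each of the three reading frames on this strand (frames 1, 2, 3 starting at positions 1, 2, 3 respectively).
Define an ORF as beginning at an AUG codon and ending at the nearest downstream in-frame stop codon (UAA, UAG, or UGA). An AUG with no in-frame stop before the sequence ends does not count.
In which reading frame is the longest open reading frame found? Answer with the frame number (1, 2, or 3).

Frame 1: CAA AUG AGC AAA UAG CUU AUG GUC UAA UAU AAU GUA ACU AUC CUC UUA GAG CAU GAU AUG AUU — AUG at 4, stop UAG at 13 → 12 nt; AUG at 19, stop UAA at 25 → 9 nt.
Frame 2: AAA UGA GCA AAU AGC UUA UGG UCU AAU AUA AUG UAA CUA UCC UCU UAG AGC AUG AUA UGA UUC — AUG at 32, stop UAA at 35 → 6 nt; AUG at 53, stop UGA at 59 → 9 nt.
Frame 3: AAU GAG CAA AUA GCU UAU GGU CUA AUA UAA UGU AAC UAU CCU CUU AGA GCA UGA UAU GAU — no AUG→stop ORF.
Longest ORF is 12 nt in frame 1 (positions 4–15).

1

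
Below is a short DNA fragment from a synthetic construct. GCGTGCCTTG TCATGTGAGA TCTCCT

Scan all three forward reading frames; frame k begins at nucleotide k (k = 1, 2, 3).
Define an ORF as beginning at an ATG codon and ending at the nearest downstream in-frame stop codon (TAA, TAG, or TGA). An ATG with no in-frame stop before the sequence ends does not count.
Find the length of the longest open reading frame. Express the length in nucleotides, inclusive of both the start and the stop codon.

Frame 1: GCG TGC CTT GTC ATG TGA GAT CTC — ATG at 13, stop TGA at 16 → 6 nt.
Frame 2: CGT GCC TTG TCA TGT GAG ATC TCC — no ATG→stop ORF.
Frame 3: GTG CCT TGT CAT GTG AGA TCT CCT — no ATG→stop ORF.
Longest: frame 1, positions 13–18, 6 nt = 2 codons = 1 aa. → 6 nucleotides.

6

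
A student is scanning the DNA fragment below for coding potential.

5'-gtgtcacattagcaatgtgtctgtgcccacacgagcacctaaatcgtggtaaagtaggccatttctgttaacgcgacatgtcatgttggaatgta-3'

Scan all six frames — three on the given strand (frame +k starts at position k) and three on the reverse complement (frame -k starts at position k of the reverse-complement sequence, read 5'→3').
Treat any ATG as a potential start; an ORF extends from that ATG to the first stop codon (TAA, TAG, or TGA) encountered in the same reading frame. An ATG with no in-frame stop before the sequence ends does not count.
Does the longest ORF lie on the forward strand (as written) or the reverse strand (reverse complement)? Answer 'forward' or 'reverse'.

Reverse complement (5'→3'): TACATTCCAACATGACATGTCGCGTTAACAGAAATGGCCTACTTTACCACGATTTAGGTGCTCGTGTGGGCACAGACACATTGCTAATGTGACAC
Frame +1: GTG TCA CAT TAG CAA TGT GTC TGT GCC CAC ACG AGC ACC TAA ATC GTG GTA AAG TAG GCC ATT TCT GTT AAC GCG ACA TGT CAT GTT GGA ATG — no ATG→stop ORF.
Frame +2: TGT CAC ATT AGC AAT GTG TCT GTG CCC ACA CGA GCA CCT AAA TCG TGG TAA AGT AGG CCA TTT CTG TTA ACG CGA CAT GTC ATG TTG GAA TGT — no ATG→stop ORF.
Frame +3: GTC ACA TTA GCA ATG TGT CTG TGC CCA CAC GAG CAC CTA AAT CGT GGT AAA GTA GGC CAT TTC TGT TAA CGC GAC ATG TCA TGT TGG AAT GTA — ATG at 15, stop TAA at 69 → 57 nt.
Frame -1: TAC ATT CCA ACA TGA CAT GTC GCG TTA ACA GAA ATG GCC TAC TTT ACC ACG ATT TAG GTG CTC GTG TGG GCA CAG ACA CAT TGC TAA TGT GAC — ATG at 34, stop TAG at 55 → 24 nt.
Frame -2: ACA TTC CAA CAT GAC ATG TCG CGT TAA CAG AAA TGG CCT ACT TTA CCA CGA TTT AGG TGC TCG TGT GGG CAC AGA CAC ATT GCT AAT GTG ACA — ATG at 17, stop TAA at 26 → 12 nt.
Frame -3: CAT TCC AAC ATG ACA TGT CGC GTT AAC AGA AAT GGC CTA CTT TAC CAC GAT TTA GGT GCT CGT GTG GGC ACA GAC ACA TTG CTA ATG TGA CAC — ATG at 12, stop TGA at 90 → 81 nt; ATG at 87, stop TGA at 90 → 6 nt.
Forward-strand max 57 nt; reverse-strand max 81 nt. The reverse strand has the longer ORF.

reverse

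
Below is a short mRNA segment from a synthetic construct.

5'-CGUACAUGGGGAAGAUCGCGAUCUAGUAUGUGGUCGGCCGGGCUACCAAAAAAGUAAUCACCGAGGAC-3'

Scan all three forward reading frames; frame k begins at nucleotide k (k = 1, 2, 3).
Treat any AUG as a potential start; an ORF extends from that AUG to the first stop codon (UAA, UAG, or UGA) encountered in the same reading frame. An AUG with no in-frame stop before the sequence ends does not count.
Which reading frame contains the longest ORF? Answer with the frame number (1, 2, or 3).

Frame 1: CGU ACA UGG GGA AGA UCG CGA UCU AGU AUG UGG UCG GCC GGG CUA CCA AAA AAG UAA UCA CCG AGG — AUG at 28, stop UAA at 55 → 30 nt.
Frame 2: GUA CAU GGG GAA GAU CGC GAU CUA GUA UGU GGU CGG CCG GGC UAC CAA AAA AGU AAU CAC CGA GGA — no AUG→stop ORF.
Frame 3: UAC AUG GGG AAG AUC GCG AUC UAG UAU GUG GUC GGC CGG GCU ACC AAA AAA GUA AUC ACC GAG GAC — AUG at 6, stop UAG at 24 → 21 nt.
Longest ORF is 30 nt in frame 1 (positions 28–57).

1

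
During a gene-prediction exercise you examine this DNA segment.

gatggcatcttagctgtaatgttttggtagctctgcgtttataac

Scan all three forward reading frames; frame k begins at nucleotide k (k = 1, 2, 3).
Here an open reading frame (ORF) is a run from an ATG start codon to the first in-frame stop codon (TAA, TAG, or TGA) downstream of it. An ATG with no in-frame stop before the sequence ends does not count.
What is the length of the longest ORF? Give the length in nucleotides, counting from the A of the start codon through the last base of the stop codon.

12

Frame 1: GAT GGC ATC TTA GCT GTA ATG TTT TGG TAG CTC TGC GTT TAT AAC — ATG at 19, stop TAG at 28 → 12 nt.
Frame 2: ATG GCA TCT TAG CTG TAA TGT TTT GGT AGC TCT GCG TTT ATA — ATG at 2, stop TAG at 11 → 12 nt.
Frame 3: TGG CAT CTT AGC TGT AAT GTT TTG GTA GCT CTG CGT TTA TAA — no ATG→stop ORF.
Longest: frame 1, positions 19–30, 12 nt = 4 codons = 3 aa. → 12 nucleotides.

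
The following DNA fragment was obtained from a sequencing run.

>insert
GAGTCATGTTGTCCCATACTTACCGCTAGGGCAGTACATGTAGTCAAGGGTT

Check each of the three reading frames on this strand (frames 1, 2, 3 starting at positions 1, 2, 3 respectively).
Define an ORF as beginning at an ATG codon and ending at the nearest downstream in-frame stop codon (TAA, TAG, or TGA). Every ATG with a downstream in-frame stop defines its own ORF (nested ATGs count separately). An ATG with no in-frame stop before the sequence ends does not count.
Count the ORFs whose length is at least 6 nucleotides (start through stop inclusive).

Frame 1: GAG TCA TGT TGT CCC ATA CTT ACC GCT AGG GCA GTA CAT GTA GTC AAG GGT — no ATG→stop ORF.
Frame 2: AGT CAT GTT GTC CCA TAC TTA CCG CTA GGG CAG TAC ATG TAG TCA AGG GTT — ATG at 38, stop TAG at 41 → 6 nt.
Frame 3: GTC ATG TTG TCC CAT ACT TAC CGC TAG GGC AGT ACA TGT AGT CAA GGG — ATG at 6, stop TAG at 27 → 24 nt.
ORFs ≥ 6 nucleotides: frame 2 38–43 (6 nucleotides), frame 3 6–29 (24 nucleotides). Count = 2.

2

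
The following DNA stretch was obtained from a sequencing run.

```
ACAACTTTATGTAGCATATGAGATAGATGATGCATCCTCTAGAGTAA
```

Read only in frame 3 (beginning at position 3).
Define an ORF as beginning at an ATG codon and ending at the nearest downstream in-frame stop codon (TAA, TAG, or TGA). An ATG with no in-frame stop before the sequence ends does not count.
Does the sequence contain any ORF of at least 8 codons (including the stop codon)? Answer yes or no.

no

Frame 3: AAC TTT ATG TAG CAT ATG AGA TAG ATG ATG CAT CCT CTA GAG TAA — ATG at 9, stop TAG at 12 → 6 nt; ATG at 18, stop TAG at 24 → 9 nt; ATG at 27, stop TAA at 45 → 21 nt; ATG at 30, stop TAA at 45 → 18 nt.
Largest ORF found is 7 codons < 8, so no.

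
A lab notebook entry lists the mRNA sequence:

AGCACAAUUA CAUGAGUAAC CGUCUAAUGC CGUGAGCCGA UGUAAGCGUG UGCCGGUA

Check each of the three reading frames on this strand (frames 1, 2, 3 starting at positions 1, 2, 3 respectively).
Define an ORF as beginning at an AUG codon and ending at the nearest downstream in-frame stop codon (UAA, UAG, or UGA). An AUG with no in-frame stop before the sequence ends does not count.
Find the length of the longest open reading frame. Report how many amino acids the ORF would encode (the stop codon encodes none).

Frame 1: AGC ACA AUU ACA UGA GUA ACC GUC UAA UGC CGU GAG CCG AUG UAA GCG UGU GCC GGU — AUG at 40, stop UAA at 43 → 6 nt.
Frame 2: GCA CAA UUA CAU GAG UAA CCG UCU AAU GCC GUG AGC CGA UGU AAG CGU GUG CCG GUA — no AUG→stop ORF.
Frame 3: CAC AAU UAC AUG AGU AAC CGU CUA AUG CCG UGA GCC GAU GUA AGC GUG UGC CGG — AUG at 12, stop UGA at 33 → 24 nt; AUG at 27, stop UGA at 33 → 9 nt.
Longest: frame 3, positions 12–35, 24 nt = 8 codons = 7 aa. → 7 amino acids.

7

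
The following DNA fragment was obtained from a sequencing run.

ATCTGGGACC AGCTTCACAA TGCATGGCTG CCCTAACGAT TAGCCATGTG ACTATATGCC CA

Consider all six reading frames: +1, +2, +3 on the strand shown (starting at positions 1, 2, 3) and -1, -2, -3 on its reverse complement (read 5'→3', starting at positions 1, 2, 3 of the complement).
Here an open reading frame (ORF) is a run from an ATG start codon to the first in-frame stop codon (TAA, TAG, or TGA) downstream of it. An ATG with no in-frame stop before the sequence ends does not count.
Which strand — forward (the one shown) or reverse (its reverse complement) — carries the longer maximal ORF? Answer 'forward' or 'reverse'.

forward

Reverse complement (5'→3'): TGGGCATATAGTCACATGGCTAATCGTTAGGGCAGCCATGCATTGTGAAGCTGGTCCCAGAT
Frame +1: ATC TGG GAC CAG CTT CAC AAT GCA TGG CTG CCC TAA CGA TTA GCC ATG TGA CTA TAT GCC — ATG at 46, stop TGA at 49 → 6 nt.
Frame +2: TCT GGG ACC AGC TTC ACA ATG CAT GGC TGC CCT AAC GAT TAG CCA TGT GAC TAT ATG CCC — ATG at 20, stop TAG at 41 → 24 nt.
Frame +3: CTG GGA CCA GCT TCA CAA TGC ATG GCT GCC CTA ACG ATT AGC CAT GTG ACT ATA TGC CCA — no ATG→stop ORF.
Frame -1: TGG GCA TAT AGT CAC ATG GCT AAT CGT TAG GGC AGC CAT GCA TTG TGA AGC TGG TCC CAG — ATG at 16, stop TAG at 28 → 15 nt.
Frame -2: GGG CAT ATA GTC ACA TGG CTA ATC GTT AGG GCA GCC ATG CAT TGT GAA GCT GGT CCC AGA — no ATG→stop ORF.
Frame -3: GGC ATA TAG TCA CAT GGC TAA TCG TTA GGG CAG CCA TGC ATT GTG AAG CTG GTC CCA GAT — no ATG→stop ORF.
Forward-strand max 24 nt; reverse-strand max 15 nt. The forward strand has the longer ORF.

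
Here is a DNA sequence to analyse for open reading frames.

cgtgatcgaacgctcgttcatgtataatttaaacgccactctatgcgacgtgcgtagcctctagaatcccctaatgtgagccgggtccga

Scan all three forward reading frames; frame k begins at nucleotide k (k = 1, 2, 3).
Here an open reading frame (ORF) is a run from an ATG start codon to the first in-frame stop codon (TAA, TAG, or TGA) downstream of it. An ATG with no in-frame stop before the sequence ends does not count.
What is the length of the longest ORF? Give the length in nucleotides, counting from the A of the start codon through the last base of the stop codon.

Frame 1: CGT GAT CGA ACG CTC GTT CAT GTA TAA TTT AAA CGC CAC TCT ATG CGA CGT GCG TAG CCT CTA GAA TCC CCT AAT GTG AGC CGG GTC CGA — ATG at 43, stop TAG at 55 → 15 nt.
Frame 2: GTG ATC GAA CGC TCG TTC ATG TAT AAT TTA AAC GCC ACT CTA TGC GAC GTG CGT AGC CTC TAG AAT CCC CTA ATG TGA GCC GGG TCC — ATG at 20, stop TAG at 62 → 45 nt; ATG at 74, stop TGA at 77 → 6 nt.
Frame 3: TGA TCG AAC GCT CGT TCA TGT ATA ATT TAA ACG CCA CTC TAT GCG ACG TGC GTA GCC TCT AGA ATC CCC TAA TGT GAG CCG GGT CCG — no ATG→stop ORF.
Longest: frame 2, positions 20–64, 45 nt = 15 codons = 14 aa. → 45 nucleotides.

45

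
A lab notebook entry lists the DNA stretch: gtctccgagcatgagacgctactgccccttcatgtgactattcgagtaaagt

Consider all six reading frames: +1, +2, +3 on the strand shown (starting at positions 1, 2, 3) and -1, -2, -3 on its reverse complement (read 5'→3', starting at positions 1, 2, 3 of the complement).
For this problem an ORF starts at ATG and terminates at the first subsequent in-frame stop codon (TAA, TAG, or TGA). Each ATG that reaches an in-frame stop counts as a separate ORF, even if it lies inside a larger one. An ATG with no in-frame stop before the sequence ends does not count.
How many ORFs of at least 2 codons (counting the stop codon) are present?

Reverse complement (5'→3'): ACTTTACTCGAATAGTCACATGAAGGGGCAGTAGCGTCTCATGCTCGGAGAC
Frame +1: GTC TCC GAG CAT GAG ACG CTA CTG CCC CTT CAT GTG ACT ATT CGA GTA AAG — no ATG→stop ORF.
Frame +2: TCT CCG AGC ATG AGA CGC TAC TGC CCC TTC ATG TGA CTA TTC GAG TAA AGT — ATG at 11, stop TGA at 35 → 27 nt; ATG at 32, stop TGA at 35 → 6 nt.
Frame +3: CTC CGA GCA TGA GAC GCT ACT GCC CCT TCA TGT GAC TAT TCG AGT AAA — no ATG→stop ORF.
Frame -1: ACT TTA CTC GAA TAG TCA CAT GAA GGG GCA GTA GCG TCT CAT GCT CGG AGA — no ATG→stop ORF.
Frame -2: CTT TAC TCG AAT AGT CAC ATG AAG GGG CAG TAG CGT CTC ATG CTC GGA GAC — ATG at 20, stop TAG at 32 → 15 nt.
Frame -3: TTT ACT CGA ATA GTC ACA TGA AGG GGC AGT AGC GTC TCA TGC TCG GAG — no ATG→stop ORF.
ORFs ≥ 2 codons: frame +2 11–37 (9 codons), frame +2 32–37 (2 codons), frame -2 20–34 (5 codons). Count = 3.

3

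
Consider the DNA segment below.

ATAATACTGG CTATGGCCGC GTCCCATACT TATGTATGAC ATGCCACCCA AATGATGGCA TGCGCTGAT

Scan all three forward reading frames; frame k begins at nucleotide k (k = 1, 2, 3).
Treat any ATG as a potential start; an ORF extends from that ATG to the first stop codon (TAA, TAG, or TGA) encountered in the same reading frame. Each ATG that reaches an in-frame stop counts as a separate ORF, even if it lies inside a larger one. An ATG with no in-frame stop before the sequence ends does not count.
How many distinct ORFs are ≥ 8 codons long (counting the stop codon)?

Frame 1: ATA ATA CTG GCT ATG GCC GCG TCC CAT ACT TAT GTA TGA CAT GCC ACC CAA ATG ATG GCA TGC GCT GAT — ATG at 13, stop TGA at 37 → 27 nt.
Frame 2: TAA TAC TGG CTA TGG CCG CGT CCC ATA CTT ATG TAT GAC ATG CCA CCC AAA TGA TGG CAT GCG CTG — ATG at 32, stop TGA at 53 → 24 nt; ATG at 41, stop TGA at 53 → 15 nt.
Frame 3: AAT ACT GGC TAT GGC CGC GTC CCA TAC TTA TGT ATG ACA TGC CAC CCA AAT GAT GGC ATG CGC TGA — ATG at 36, stop TGA at 66 → 33 nt; ATG at 60, stop TGA at 66 → 9 nt.
ORFs ≥ 8 codons: frame 1 13–39 (9 codons), frame 2 32–55 (8 codons), frame 3 36–68 (11 codons). Count = 3.

3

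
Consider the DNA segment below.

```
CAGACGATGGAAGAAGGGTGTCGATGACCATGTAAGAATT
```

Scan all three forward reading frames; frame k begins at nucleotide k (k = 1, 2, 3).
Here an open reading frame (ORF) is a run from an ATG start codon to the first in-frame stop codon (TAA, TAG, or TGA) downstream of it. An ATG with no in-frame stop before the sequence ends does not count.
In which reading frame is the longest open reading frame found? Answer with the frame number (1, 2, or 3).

Frame 1: CAG ACG ATG GAA GAA GGG TGT CGA TGA CCA TGT AAG AAT — ATG at 7, stop TGA at 25 → 21 nt.
Frame 2: AGA CGA TGG AAG AAG GGT GTC GAT GAC CAT GTA AGA ATT — no ATG→stop ORF.
Frame 3: GAC GAT GGA AGA AGG GTG TCG ATG ACC ATG TAA GAA — ATG at 24, stop TAA at 33 → 12 nt; ATG at 30, stop TAA at 33 → 6 nt.
Longest ORF is 21 nt in frame 1 (positions 7–27).

1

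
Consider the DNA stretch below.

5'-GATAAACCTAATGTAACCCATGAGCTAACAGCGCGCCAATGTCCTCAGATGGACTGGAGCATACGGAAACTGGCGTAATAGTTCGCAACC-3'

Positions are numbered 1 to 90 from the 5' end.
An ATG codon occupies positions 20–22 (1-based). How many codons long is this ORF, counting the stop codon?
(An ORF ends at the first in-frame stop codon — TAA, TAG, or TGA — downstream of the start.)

3

Codons from position 20: ATG (20–22), AGC (23–25), TAA (26–28).
TAA is the first in-frame stop; that's 3 codons including the stop.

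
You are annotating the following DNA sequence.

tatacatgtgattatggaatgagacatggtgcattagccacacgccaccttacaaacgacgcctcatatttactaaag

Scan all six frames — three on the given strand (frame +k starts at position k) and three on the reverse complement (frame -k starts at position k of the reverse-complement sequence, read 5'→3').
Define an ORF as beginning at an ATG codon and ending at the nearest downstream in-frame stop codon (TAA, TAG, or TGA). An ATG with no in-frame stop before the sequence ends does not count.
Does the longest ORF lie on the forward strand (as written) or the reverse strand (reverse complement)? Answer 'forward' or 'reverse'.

reverse

Reverse complement (5'→3'): CTTTAGTAAATATGAGGCGTCGTTTGTAAGGTGGCGTGTGGCTAATGCACCATGTCTCATTCCATAATCACATGTATA
Frame +1: TAT ACA TGT GAT TAT GGA ATG AGA CAT GGT GCA TTA GCC ACA CGC CAC CTT ACA AAC GAC GCC TCA TAT TTA CTA AAG — no ATG→stop ORF.
Frame +2: ATA CAT GTG ATT ATG GAA TGA GAC ATG GTG CAT TAG CCA CAC GCC ACC TTA CAA ACG ACG CCT CAT ATT TAC TAA — ATG at 14, stop TGA at 20 → 9 nt; ATG at 26, stop TAG at 35 → 12 nt.
Frame +3: TAC ATG TGA TTA TGG AAT GAG ACA TGG TGC ATT AGC CAC ACG CCA CCT TAC AAA CGA CGC CTC ATA TTT ACT AAA — ATG at 6, stop TGA at 9 → 6 nt.
Frame -1: CTT TAG TAA ATA TGA GGC GTC GTT TGT AAG GTG GCG TGT GGC TAA TGC ACC ATG TCT CAT TCC ATA ATC ACA TGT ATA — no ATG→stop ORF.
Frame -2: TTT AGT AAA TAT GAG GCG TCG TTT GTA AGG TGG CGT GTG GCT AAT GCA CCA TGT CTC ATT CCA TAA TCA CAT GTA — no ATG→stop ORF.
Frame -3: TTA GTA AAT ATG AGG CGT CGT TTG TAA GGT GGC GTG TGG CTA ATG CAC CAT GTC TCA TTC CAT AAT CAC ATG TAT — ATG at 12, stop TAA at 27 → 18 nt.
Forward-strand max 12 nt; reverse-strand max 18 nt. The reverse strand has the longer ORF.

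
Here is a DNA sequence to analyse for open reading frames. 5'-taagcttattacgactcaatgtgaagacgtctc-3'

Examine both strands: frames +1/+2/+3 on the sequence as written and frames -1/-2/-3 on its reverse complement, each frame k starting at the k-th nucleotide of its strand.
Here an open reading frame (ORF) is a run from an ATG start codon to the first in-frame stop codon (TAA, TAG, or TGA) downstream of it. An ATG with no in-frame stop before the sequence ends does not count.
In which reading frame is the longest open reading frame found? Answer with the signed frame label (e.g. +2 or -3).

+1

Reverse complement (5'→3'): GAGACGTCTTCACATTGAGTCGTAATAAGCTTA
Frame +1: TAA GCT TAT TAC GAC TCA ATG TGA AGA CGT CTC — ATG at 19, stop TGA at 22 → 6 nt.
Frame +2: AAG CTT ATT ACG ACT CAA TGT GAA GAC GTC — no ATG→stop ORF.
Frame +3: AGC TTA TTA CGA CTC AAT GTG AAG ACG TCT — no ATG→stop ORF.
Frame -1: GAG ACG TCT TCA CAT TGA GTC GTA ATA AGC TTA — no ATG→stop ORF.
Frame -2: AGA CGT CTT CAC ATT GAG TCG TAA TAA GCT — no ATG→stop ORF.
Frame -3: GAC GTC TTC ACA TTG AGT CGT AAT AAG CTT — no ATG→stop ORF.
Longest ORF is 6 nt in frame +1 (positions 19–24).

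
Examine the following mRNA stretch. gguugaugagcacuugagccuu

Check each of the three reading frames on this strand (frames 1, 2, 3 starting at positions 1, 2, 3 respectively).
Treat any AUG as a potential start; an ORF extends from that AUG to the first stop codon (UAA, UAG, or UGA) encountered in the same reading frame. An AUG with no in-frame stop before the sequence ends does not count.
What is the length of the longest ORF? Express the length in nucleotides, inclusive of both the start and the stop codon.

Frame 1: GGU UGA UGA GCA CUU GAG CCU — no AUG→stop ORF.
Frame 2: GUU GAU GAG CAC UUG AGC CUU — no AUG→stop ORF.
Frame 3: UUG AUG AGC ACU UGA GCC — AUG at 6, stop UGA at 15 → 12 nt.
Longest: frame 3, positions 6–17, 12 nt = 4 codons = 3 aa. → 12 nucleotides.

12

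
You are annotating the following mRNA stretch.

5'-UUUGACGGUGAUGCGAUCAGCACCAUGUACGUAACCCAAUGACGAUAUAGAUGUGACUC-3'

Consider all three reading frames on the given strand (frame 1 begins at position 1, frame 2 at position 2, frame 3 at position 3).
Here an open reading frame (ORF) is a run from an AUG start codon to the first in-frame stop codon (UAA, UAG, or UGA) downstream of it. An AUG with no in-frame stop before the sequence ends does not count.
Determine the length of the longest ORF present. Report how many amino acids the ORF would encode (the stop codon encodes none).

7

Frame 1: UUU GAC GGU GAU GCG AUC AGC ACC AUG UAC GUA ACC CAA UGA CGA UAU AGA UGU GAC — AUG at 25, stop UGA at 40 → 18 nt.
Frame 2: UUG ACG GUG AUG CGA UCA GCA CCA UGU ACG UAA CCC AAU GAC GAU AUA GAU GUG ACU — AUG at 11, stop UAA at 32 → 24 nt.
Frame 3: UGA CGG UGA UGC GAU CAG CAC CAU GUA CGU AAC CCA AUG ACG AUA UAG AUG UGA CUC — AUG at 39, stop UAG at 48 → 12 nt; AUG at 51, stop UGA at 54 → 6 nt.
Longest: frame 2, positions 11–34, 24 nt = 8 codons = 7 aa. → 7 amino acids.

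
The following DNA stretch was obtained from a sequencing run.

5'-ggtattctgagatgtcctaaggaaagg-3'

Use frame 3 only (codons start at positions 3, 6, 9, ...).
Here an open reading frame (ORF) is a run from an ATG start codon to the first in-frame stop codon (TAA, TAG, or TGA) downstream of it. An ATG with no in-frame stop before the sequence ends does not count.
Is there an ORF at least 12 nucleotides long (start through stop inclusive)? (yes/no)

no

Frame 3: TAT TCT GAG ATG TCC TAA GGA AAG — ATG at 12, stop TAA at 18 → 9 nt.
Largest ORF found is 9 nucleotides < 12, so no.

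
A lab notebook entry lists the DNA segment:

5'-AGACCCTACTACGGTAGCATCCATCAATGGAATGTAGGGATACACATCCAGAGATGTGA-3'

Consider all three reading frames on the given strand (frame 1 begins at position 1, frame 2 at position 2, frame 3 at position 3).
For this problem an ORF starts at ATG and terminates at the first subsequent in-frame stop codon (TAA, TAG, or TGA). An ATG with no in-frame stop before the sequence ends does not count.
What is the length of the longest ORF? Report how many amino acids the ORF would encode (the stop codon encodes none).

Frame 1: AGA CCC TAC TAC GGT AGC ATC CAT CAA TGG AAT GTA GGG ATA CAC ATC CAG AGA TGT — no ATG→stop ORF.
Frame 2: GAC CCT ACT ACG GTA GCA TCC ATC AAT GGA ATG TAG GGA TAC ACA TCC AGA GAT GTG — ATG at 32, stop TAG at 35 → 6 nt.
Frame 3: ACC CTA CTA CGG TAG CAT CCA TCA ATG GAA TGT AGG GAT ACA CAT CCA GAG ATG TGA — ATG at 27, stop TGA at 57 → 33 nt; ATG at 54, stop TGA at 57 → 6 nt.
Longest: frame 3, positions 27–59, 33 nt = 11 codons = 10 aa. → 10 amino acids.

10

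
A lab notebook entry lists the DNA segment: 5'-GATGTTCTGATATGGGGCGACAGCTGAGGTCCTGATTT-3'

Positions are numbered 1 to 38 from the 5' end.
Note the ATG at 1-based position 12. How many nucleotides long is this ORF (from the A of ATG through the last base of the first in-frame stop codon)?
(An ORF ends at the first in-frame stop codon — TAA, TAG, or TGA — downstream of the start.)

24

Codons from position 12: ATG (12–14), GGG (15–17), CGA (18–20), CAG (21–23), CTG (24–26), AGG (27–29), TCC (30–32), TGA (33–35).
TGA is the first in-frame stop; ORF spans 12–35, 24 nucleotides.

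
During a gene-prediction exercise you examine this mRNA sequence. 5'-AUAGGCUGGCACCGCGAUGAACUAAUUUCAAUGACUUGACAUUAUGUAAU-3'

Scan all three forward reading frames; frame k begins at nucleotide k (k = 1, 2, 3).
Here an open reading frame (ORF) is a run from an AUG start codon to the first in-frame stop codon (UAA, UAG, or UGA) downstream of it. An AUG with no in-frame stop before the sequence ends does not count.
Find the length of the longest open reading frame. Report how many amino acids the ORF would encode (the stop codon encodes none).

2

Frame 1: AUA GGC UGG CAC CGC GAU GAA CUA AUU UCA AUG ACU UGA CAU UAU GUA — AUG at 31, stop UGA at 37 → 9 nt.
Frame 2: UAG GCU GGC ACC GCG AUG AAC UAA UUU CAA UGA CUU GAC AUU AUG UAA — AUG at 17, stop UAA at 23 → 9 nt; AUG at 44, stop UAA at 47 → 6 nt.
Frame 3: AGG CUG GCA CCG CGA UGA ACU AAU UUC AAU GAC UUG ACA UUA UGU AAU — no AUG→stop ORF.
Longest: frame 1, positions 31–39, 9 nt = 3 codons = 2 aa. → 2 amino acids.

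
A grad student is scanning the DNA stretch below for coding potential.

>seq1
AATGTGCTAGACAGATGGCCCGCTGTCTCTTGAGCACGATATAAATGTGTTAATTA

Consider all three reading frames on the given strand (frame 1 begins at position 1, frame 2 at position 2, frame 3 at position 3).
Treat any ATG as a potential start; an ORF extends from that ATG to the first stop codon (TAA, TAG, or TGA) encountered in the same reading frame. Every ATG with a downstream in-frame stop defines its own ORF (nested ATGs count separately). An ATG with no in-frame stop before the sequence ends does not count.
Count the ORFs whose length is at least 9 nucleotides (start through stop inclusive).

Frame 1: AAT GTG CTA GAC AGA TGG CCC GCT GTC TCT TGA GCA CGA TAT AAA TGT GTT AAT — no ATG→stop ORF.
Frame 2: ATG TGC TAG ACA GAT GGC CCG CTG TCT CTT GAG CAC GAT ATA AAT GTG TTA ATT — ATG at 2, stop TAG at 8 → 9 nt.
Frame 3: TGT GCT AGA CAG ATG GCC CGC TGT CTC TTG AGC ACG ATA TAA ATG TGT TAA TTA — ATG at 15, stop TAA at 42 → 30 nt; ATG at 45, stop TAA at 51 → 9 nt.
ORFs ≥ 9 nucleotides: frame 2 2–10 (9 nucleotides), frame 3 15–44 (30 nucleotides), frame 3 45–53 (9 nucleotides). Count = 3.

3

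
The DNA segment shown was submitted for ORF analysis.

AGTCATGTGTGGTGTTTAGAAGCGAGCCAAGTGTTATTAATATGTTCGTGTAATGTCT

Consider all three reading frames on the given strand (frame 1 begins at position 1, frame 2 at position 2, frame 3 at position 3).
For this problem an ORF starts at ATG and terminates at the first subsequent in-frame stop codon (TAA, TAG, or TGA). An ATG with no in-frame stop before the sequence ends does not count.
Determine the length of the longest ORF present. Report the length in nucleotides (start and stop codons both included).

Frame 1: AGT CAT GTG TGG TGT TTA GAA GCG AGC CAA GTG TTA TTA ATA TGT TCG TGT AAT GTC — no ATG→stop ORF.
Frame 2: GTC ATG TGT GGT GTT TAG AAG CGA GCC AAG TGT TAT TAA TAT GTT CGT GTA ATG TCT — ATG at 5, stop TAG at 17 → 15 nt.
Frame 3: TCA TGT GTG GTG TTT AGA AGC GAG CCA AGT GTT ATT AAT ATG TTC GTG TAA TGT — ATG at 42, stop TAA at 51 → 12 nt.
Longest: frame 2, positions 5–19, 15 nt = 5 codons = 4 aa. → 15 nucleotides.

15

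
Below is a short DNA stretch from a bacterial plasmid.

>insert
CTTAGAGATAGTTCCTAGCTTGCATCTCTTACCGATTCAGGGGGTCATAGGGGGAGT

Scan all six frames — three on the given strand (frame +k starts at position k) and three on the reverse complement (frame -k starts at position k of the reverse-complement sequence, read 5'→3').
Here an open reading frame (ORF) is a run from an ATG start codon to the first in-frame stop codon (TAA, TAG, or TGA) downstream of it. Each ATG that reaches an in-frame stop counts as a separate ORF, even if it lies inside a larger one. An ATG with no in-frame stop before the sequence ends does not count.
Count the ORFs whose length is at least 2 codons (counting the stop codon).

Reverse complement (5'→3'): ACTCCCCCTATGACCCCCTGAATCGGTAAGAGATGCAAGCTAGGAACTATCTCTAAG
Frame +1: CTT AGA GAT AGT TCC TAG CTT GCA TCT CTT ACC GAT TCA GGG GGT CAT AGG GGG AGT — no ATG→stop ORF.
Frame +2: TTA GAG ATA GTT CCT AGC TTG CAT CTC TTA CCG ATT CAG GGG GTC ATA GGG GGA — no ATG→stop ORF.
Frame +3: TAG AGA TAG TTC CTA GCT TGC ATC TCT TAC CGA TTC AGG GGG TCA TAG GGG GAG — no ATG→stop ORF.
Frame -1: ACT CCC CCT ATG ACC CCC TGA ATC GGT AAG AGA TGC AAG CTA GGA ACT ATC TCT AAG — ATG at 10, stop TGA at 19 → 12 nt.
Frame -2: CTC CCC CTA TGA CCC CCT GAA TCG GTA AGA GAT GCA AGC TAG GAA CTA TCT CTA — no ATG→stop ORF.
Frame -3: TCC CCC TAT GAC CCC CTG AAT CGG TAA GAG ATG CAA GCT AGG AAC TAT CTC TAA — ATG at 33, stop TAA at 54 → 24 nt.
ORFs ≥ 2 codons: frame -1 10–21 (4 codons), frame -3 33–56 (8 codons). Count = 2.

2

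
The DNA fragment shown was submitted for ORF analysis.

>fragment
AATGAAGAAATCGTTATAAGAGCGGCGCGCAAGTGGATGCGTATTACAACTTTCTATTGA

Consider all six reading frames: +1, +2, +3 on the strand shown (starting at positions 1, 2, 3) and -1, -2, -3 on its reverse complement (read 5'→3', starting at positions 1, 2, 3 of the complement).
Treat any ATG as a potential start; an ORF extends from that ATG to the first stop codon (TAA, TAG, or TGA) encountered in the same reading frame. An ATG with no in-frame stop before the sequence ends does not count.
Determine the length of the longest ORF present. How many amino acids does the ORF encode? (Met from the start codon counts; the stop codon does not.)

Reverse complement (5'→3'): TCAATAGAAAGTTGTAATACGCATCCACTTGCGCGCCGCTCTTATAACGATTTCTTCATT
Frame +1: AAT GAA GAA ATC GTT ATA AGA GCG GCG CGC AAG TGG ATG CGT ATT ACA ACT TTC TAT TGA — ATG at 37, stop TGA at 58 → 24 nt.
Frame +2: ATG AAG AAA TCG TTA TAA GAG CGG CGC GCA AGT GGA TGC GTA TTA CAA CTT TCT ATT — ATG at 2, stop TAA at 17 → 18 nt.
Frame +3: TGA AGA AAT CGT TAT AAG AGC GGC GCG CAA GTG GAT GCG TAT TAC AAC TTT CTA TTG — no ATG→stop ORF.
Frame -1: TCA ATA GAA AGT TGT AAT ACG CAT CCA CTT GCG CGC CGC TCT TAT AAC GAT TTC TTC ATT — no ATG→stop ORF.
Frame -2: CAA TAG AAA GTT GTA ATA CGC ATC CAC TTG CGC GCC GCT CTT ATA ACG ATT TCT TCA — no ATG→stop ORF.
Frame -3: AAT AGA AAG TTG TAA TAC GCA TCC ACT TGC GCG CCG CTC TTA TAA CGA TTT CTT CAT — no ATG→stop ORF.
Longest: frame +1, positions 37–60, 24 nt = 8 codons = 7 aa. → 7 amino acids.

7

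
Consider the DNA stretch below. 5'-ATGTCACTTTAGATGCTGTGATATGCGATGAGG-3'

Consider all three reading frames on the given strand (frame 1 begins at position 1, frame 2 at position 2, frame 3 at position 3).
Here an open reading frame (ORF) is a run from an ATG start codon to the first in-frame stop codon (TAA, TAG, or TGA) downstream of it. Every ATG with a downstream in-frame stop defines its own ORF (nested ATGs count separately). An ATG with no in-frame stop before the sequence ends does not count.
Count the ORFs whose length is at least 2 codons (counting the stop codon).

Frame 1: ATG TCA CTT TAG ATG CTG TGA TAT GCG ATG AGG — ATG at 1, stop TAG at 10 → 12 nt; ATG at 13, stop TGA at 19 → 9 nt.
Frame 2: TGT CAC TTT AGA TGC TGT GAT ATG CGA TGA — ATG at 23, stop TGA at 29 → 9 nt.
Frame 3: GTC ACT TTA GAT GCT GTG ATA TGC GAT GAG — no ATG→stop ORF.
ORFs ≥ 2 codons: frame 1 1–12 (4 codons), frame 1 13–21 (3 codons), frame 2 23–31 (3 codons). Count = 3.

3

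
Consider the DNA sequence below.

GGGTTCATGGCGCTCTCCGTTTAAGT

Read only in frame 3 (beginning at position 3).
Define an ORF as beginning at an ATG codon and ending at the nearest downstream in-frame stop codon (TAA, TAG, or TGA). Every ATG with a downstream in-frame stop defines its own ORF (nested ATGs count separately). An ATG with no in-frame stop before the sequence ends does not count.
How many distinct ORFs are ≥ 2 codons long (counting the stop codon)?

0

Frame 3: GTT CAT GGC GCT CTC CGT TTA AGT — no ATG→stop ORF.
No ORF reaches 2 codons. Count = 0.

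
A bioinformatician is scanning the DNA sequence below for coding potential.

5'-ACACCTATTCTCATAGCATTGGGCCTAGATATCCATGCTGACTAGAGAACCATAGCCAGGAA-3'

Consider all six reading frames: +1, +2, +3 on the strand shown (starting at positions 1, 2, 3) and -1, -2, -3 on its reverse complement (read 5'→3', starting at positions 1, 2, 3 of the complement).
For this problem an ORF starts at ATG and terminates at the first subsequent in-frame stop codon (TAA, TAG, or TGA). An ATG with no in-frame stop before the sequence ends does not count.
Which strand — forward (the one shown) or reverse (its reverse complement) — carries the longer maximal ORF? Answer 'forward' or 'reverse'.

forward

Reverse complement (5'→3'): TTCCTGGCTATGGTTCTCTAGTCAGCATGGATATCTAGGCCCAATGCTATGAGAATAGGTGT
Frame +1: ACA CCT ATT CTC ATA GCA TTG GGC CTA GAT ATC CAT GCT GAC TAG AGA ACC ATA GCC AGG — no ATG→stop ORF.
Frame +2: CAC CTA TTC TCA TAG CAT TGG GCC TAG ATA TCC ATG CTG ACT AGA GAA CCA TAG CCA GGA — ATG at 35, stop TAG at 53 → 21 nt.
Frame +3: ACC TAT TCT CAT AGC ATT GGG CCT AGA TAT CCA TGC TGA CTA GAG AAC CAT AGC CAG GAA — no ATG→stop ORF.
Frame -1: TTC CTG GCT ATG GTT CTC TAG TCA GCA TGG ATA TCT AGG CCC AAT GCT ATG AGA ATA GGT — ATG at 10, stop TAG at 19 → 12 nt.
Frame -2: TCC TGG CTA TGG TTC TCT AGT CAG CAT GGA TAT CTA GGC CCA ATG CTA TGA GAA TAG GTG — ATG at 44, stop TGA at 50 → 9 nt.
Frame -3: CCT GGC TAT GGT TCT CTA GTC AGC ATG GAT ATC TAG GCC CAA TGC TAT GAG AAT AGG TGT — ATG at 27, stop TAG at 36 → 12 nt.
Forward-strand max 21 nt; reverse-strand max 12 nt. The forward strand has the longer ORF.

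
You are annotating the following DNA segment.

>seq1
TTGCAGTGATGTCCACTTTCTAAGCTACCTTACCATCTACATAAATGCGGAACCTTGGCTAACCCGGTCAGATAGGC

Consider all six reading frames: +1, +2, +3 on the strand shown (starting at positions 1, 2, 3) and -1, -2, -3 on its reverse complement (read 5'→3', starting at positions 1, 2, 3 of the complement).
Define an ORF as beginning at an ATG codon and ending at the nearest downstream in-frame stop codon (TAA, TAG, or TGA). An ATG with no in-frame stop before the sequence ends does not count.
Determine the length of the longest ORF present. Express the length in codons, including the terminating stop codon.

Reverse complement (5'→3'): GCCTATCTGACCGGGTTAGCCAAGGTTCCGCATTTATGTAGATGGTAAGGTAGCTTAGAAAGTGGACATCACTGCAA
Frame +1: TTG CAG TGA TGT CCA CTT TCT AAG CTA CCT TAC CAT CTA CAT AAA TGC GGA ACC TTG GCT AAC CCG GTC AGA TAG — no ATG→stop ORF.
Frame +2: TGC AGT GAT GTC CAC TTT CTA AGC TAC CTT ACC ATC TAC ATA AAT GCG GAA CCT TGG CTA ACC CGG TCA GAT AGG — no ATG→stop ORF.
Frame +3: GCA GTG ATG TCC ACT TTC TAA GCT ACC TTA CCA TCT ACA TAA ATG CGG AAC CTT GGC TAA CCC GGT CAG ATA GGC — ATG at 9, stop TAA at 21 → 15 nt; ATG at 45, stop TAA at 60 → 18 nt.
Frame -1: GCC TAT CTG ACC GGG TTA GCC AAG GTT CCG CAT TTA TGT AGA TGG TAA GGT AGC TTA GAA AGT GGA CAT CAC TGC — no ATG→stop ORF.
Frame -2: CCT ATC TGA CCG GGT TAG CCA AGG TTC CGC ATT TAT GTA GAT GGT AAG GTA GCT TAG AAA GTG GAC ATC ACT GCA — no ATG→stop ORF.
Frame -3: CTA TCT GAC CGG GTT AGC CAA GGT TCC GCA TTT ATG TAG ATG GTA AGG TAG CTT AGA AAG TGG ACA TCA CTG CAA — ATG at 36, stop TAG at 39 → 6 nt; ATG at 42, stop TAG at 51 → 12 nt.
Longest: frame +3, positions 45–62, 18 nt = 6 codons = 5 aa. → 6 codons.

6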